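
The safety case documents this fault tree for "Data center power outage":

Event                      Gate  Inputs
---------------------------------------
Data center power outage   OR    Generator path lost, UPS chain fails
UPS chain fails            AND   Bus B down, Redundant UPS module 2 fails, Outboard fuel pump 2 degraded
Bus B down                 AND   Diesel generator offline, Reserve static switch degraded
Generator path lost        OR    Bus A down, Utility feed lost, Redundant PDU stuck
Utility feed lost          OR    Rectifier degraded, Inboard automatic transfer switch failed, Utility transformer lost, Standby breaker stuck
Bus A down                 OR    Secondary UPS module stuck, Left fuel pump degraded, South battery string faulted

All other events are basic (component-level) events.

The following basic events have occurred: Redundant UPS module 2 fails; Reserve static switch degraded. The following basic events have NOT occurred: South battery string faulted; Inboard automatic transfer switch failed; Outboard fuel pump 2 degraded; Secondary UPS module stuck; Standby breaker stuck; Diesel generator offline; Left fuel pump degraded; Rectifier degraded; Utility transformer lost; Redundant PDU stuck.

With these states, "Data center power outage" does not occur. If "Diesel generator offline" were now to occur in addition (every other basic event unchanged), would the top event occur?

No

Counterfactual: set "Diesel generator offline" to occurred.
Bus A down [OR]: Secondary UPS module stuck=not, Left fuel pump degraded=not, South battery string faulted=not → no input occurs → does not occur.
Utility feed lost [OR]: Rectifier degraded=not, Inboard automatic transfer switch failed=not, Utility transformer lost=not, Standby breaker stuck=not → no input occurs → does not occur.
Generator path lost [OR]: Bus A down=not, Utility feed lost=not, Redundant PDU stuck=not → no input occurs → does not occur.
Bus B down [AND]: Diesel generator offline=occurs, Reserve static switch degraded=occurs → all inputs occur → occurs.
UPS chain fails [AND]: Bus B down=occurs, Redundant UPS module 2 fails=occurs, Outboard fuel pump 2 degraded=not → not all inputs occur → does not occur.
Data center power outage [OR]: Generator path lost=not, UPS chain fails=not → no input occurs → does not occur.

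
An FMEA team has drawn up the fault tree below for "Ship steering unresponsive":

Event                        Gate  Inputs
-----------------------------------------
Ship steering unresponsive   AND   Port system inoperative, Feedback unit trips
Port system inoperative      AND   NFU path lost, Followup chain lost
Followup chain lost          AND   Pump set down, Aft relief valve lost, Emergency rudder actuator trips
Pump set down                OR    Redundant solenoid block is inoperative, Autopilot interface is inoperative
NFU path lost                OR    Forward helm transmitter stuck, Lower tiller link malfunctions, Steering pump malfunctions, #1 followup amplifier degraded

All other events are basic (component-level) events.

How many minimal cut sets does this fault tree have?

NFU path lost [OR]: union of children's cut sets → 4 cut set(s).
Pump set down [OR]: union of children's cut sets → 2 cut set(s).
Followup chain lost [AND]: one cut set from each child combined → 2 × 1 × 1 = 2 cut set(s).
Port system inoperative [AND]: one cut set from each child combined → 4 × 2 = 8 cut set(s).
Ship steering unresponsive [AND]: one cut set from each child combined → 8 × 1 = 8 cut set(s).
Minimal cut sets: {Aft relief valve lost, Emergency rudder actuator trips, Feedback unit trips, Forward helm transmitter stuck, Redundant solenoid block is inoperative}; {Aft relief valve lost, Autopilot interface is inoperative, Emergency rudder actuator trips, Feedback unit trips, Forward helm transmitter stuck}; {Aft relief valve lost, Emergency rudder actuator trips, Feedback unit trips, Lower tiller link malfunctions, Redundant solenoid block is inoperative}; {Aft relief valve lost, Autopilot interface is inoperative, Emergency rudder actuator trips, Feedback unit trips, Lower tiller link malfunctions}; {Aft relief valve lost, Emergency rudder actuator trips, Feedback unit trips, Redundant solenoid block is inoperative, Steering pump malfunctions}; {Aft relief valve lost, Autopilot interface is inoperative, Emergency rudder actuator trips, Feedback unit trips, Steering pump malfunctions}; {#1 followup amplifier degraded, Aft relief valve lost, Emergency rudder actuator trips, Feedback unit trips, Redundant solenoid block is inoperative}; {#1 followup amplifier degraded, Aft relief valve lost, Autopilot interface is inoperative, Emergency rudder actuator trips, Feedback unit trips}.

8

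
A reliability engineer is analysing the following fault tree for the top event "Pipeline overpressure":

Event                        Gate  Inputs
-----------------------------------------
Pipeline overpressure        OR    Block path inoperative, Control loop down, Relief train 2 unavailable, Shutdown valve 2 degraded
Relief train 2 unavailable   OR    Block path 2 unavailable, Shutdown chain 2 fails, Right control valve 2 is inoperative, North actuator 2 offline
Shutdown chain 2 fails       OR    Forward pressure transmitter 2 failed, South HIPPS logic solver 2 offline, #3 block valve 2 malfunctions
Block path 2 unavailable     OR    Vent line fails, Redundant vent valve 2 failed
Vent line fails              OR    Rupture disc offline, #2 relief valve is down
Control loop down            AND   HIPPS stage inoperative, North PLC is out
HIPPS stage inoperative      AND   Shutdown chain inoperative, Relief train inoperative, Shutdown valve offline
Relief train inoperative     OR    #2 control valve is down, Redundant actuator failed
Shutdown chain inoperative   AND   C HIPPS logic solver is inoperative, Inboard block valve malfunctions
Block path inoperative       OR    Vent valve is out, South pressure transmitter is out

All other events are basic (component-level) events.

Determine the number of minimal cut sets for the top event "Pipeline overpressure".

13

Block path inoperative [OR]: union of children's cut sets → 2 cut set(s).
Shutdown chain inoperative [AND]: one cut set from each child combined → 1 × 1 = 1 cut set(s).
Relief train inoperative [OR]: union of children's cut sets → 2 cut set(s).
HIPPS stage inoperative [AND]: one cut set from each child combined → 1 × 2 × 1 = 2 cut set(s).
Control loop down [AND]: one cut set from each child combined → 2 × 1 = 2 cut set(s).
Vent line fails [OR]: union of children's cut sets → 2 cut set(s).
Block path 2 unavailable [OR]: union of children's cut sets → 3 cut set(s).
Shutdown chain 2 fails [OR]: union of children's cut sets → 3 cut set(s).
Relief train 2 unavailable [OR]: union of children's cut sets → 8 cut set(s).
Pipeline overpressure [OR]: union of children's cut sets → 13 cut set(s).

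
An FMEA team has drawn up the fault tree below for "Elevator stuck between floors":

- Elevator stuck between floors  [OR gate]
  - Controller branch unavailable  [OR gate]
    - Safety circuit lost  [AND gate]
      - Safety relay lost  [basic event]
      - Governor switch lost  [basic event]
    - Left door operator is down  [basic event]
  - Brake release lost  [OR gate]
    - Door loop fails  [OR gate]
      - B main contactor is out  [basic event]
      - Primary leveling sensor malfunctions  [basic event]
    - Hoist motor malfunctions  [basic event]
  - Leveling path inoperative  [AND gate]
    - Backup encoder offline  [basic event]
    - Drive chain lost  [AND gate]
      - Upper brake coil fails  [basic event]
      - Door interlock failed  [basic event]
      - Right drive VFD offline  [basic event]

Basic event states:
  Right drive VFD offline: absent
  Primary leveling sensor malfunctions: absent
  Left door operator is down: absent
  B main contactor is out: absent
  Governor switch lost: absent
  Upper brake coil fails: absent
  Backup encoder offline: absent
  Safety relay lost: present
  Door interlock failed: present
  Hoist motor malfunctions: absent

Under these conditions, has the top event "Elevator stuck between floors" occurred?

No

Safety circuit lost [AND]: Safety relay lost=occurs, Governor switch lost=not → not all inputs occur → does not occur.
Controller branch unavailable [OR]: Safety circuit lost=not, Left door operator is down=not → no input occurs → does not occur.
Door loop fails [OR]: B main contactor is out=not, Primary leveling sensor malfunctions=not → no input occurs → does not occur.
Brake release lost [OR]: Door loop fails=not, Hoist motor malfunctions=not → no input occurs → does not occur.
Drive chain lost [AND]: Upper brake coil fails=not, Door interlock failed=occurs, Right drive VFD offline=not → not all inputs occur → does not occur.
Leveling path inoperative [AND]: Backup encoder offline=not, Drive chain lost=not → not all inputs occur → does not occur.
Elevator stuck between floors [OR]: Controller branch unavailable=not, Brake release lost=not, Leveling path inoperative=not → no input occurs → does not occur.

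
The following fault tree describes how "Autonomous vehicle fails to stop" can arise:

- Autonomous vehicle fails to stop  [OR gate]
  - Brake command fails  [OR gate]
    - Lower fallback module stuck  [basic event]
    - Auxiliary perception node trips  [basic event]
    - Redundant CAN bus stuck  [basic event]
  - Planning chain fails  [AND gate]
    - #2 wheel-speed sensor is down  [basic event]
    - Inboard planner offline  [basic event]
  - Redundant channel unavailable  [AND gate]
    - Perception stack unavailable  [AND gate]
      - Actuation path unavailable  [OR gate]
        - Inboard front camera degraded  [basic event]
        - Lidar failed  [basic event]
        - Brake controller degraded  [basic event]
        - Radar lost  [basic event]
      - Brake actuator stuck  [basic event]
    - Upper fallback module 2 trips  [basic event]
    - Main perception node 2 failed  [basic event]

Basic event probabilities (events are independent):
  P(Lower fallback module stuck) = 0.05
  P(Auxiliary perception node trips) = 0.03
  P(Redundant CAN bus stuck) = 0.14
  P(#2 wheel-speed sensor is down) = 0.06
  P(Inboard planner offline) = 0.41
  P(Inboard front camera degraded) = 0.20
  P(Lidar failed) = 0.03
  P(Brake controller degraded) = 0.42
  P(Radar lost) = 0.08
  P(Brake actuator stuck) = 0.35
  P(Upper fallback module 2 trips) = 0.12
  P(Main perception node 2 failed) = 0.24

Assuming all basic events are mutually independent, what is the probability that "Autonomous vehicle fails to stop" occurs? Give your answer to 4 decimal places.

0.2316

P(Brake command fails) [OR] = 1 − (1−0.05) × (1−0.03) × (1−0.14) = 0.207510
P(Planning chain fails) [AND] = 0.06 × 0.41 = 0.024600
P(Actuation path unavailable) [OR] = 1 − (1−0.20) × (1−0.03) × (1−0.42) × (1−0.08) = 0.585926
P(Perception stack unavailable) [AND] = 0.585926 × 0.35 = 0.205074
P(Redundant channel unavailable) [AND] = 0.205074 × 0.12 × 0.24 = 0.005906
P(Autonomous vehicle fails to stop) [OR] = 1 − (1−0.207510) × (1−0.024600) × (1−0.005906) = 0.231571
Rounded to 4 decimal places: P(Autonomous vehicle fails to stop) ≈ 0.2316.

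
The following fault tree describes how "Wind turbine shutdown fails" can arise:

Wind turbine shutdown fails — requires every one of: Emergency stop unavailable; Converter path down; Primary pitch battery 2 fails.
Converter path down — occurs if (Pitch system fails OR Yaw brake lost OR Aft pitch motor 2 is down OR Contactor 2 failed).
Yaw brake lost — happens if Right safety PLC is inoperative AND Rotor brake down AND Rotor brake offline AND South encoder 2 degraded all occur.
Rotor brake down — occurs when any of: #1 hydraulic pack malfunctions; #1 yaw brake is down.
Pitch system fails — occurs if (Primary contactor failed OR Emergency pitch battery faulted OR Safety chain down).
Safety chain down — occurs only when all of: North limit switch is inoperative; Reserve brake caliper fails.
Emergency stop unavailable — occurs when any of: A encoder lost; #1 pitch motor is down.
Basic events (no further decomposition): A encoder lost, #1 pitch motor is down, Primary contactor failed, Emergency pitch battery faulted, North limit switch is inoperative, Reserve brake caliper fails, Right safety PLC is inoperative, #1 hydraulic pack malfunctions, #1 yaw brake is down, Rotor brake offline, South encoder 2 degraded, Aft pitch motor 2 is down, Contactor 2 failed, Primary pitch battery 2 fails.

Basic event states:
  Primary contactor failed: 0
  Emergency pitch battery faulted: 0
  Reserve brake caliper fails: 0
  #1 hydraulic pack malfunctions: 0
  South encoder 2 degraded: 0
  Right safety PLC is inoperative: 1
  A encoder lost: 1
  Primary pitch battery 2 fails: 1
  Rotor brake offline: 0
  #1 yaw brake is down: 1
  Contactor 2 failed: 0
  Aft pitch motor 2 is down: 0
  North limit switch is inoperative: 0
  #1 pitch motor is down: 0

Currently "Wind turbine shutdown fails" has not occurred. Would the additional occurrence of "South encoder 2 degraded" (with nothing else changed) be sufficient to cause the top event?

No

Counterfactual: set "South encoder 2 degraded" to occurred.
Emergency stop unavailable [OR]: A encoder lost=occurs, #1 pitch motor is down=not → at least one input occurs → occurs.
Safety chain down [AND]: North limit switch is inoperative=not, Reserve brake caliper fails=not → not all inputs occur → does not occur.
Pitch system fails [OR]: Primary contactor failed=not, Emergency pitch battery faulted=not, Safety chain down=not → no input occurs → does not occur.
Rotor brake down [OR]: #1 hydraulic pack malfunctions=not, #1 yaw brake is down=occurs → at least one input occurs → occurs.
Yaw brake lost [AND]: Right safety PLC is inoperative=occurs, Rotor brake down=occurs, Rotor brake offline=not, South encoder 2 degraded=occurs → not all inputs occur → does not occur.
Converter path down [OR]: Pitch system fails=not, Yaw brake lost=not, Aft pitch motor 2 is down=not, Contactor 2 failed=not → no input occurs → does not occur.
Wind turbine shutdown fails [AND]: Emergency stop unavailable=occurs, Converter path down=not, Primary pitch battery 2 fails=occurs → not all inputs occur → does not occur.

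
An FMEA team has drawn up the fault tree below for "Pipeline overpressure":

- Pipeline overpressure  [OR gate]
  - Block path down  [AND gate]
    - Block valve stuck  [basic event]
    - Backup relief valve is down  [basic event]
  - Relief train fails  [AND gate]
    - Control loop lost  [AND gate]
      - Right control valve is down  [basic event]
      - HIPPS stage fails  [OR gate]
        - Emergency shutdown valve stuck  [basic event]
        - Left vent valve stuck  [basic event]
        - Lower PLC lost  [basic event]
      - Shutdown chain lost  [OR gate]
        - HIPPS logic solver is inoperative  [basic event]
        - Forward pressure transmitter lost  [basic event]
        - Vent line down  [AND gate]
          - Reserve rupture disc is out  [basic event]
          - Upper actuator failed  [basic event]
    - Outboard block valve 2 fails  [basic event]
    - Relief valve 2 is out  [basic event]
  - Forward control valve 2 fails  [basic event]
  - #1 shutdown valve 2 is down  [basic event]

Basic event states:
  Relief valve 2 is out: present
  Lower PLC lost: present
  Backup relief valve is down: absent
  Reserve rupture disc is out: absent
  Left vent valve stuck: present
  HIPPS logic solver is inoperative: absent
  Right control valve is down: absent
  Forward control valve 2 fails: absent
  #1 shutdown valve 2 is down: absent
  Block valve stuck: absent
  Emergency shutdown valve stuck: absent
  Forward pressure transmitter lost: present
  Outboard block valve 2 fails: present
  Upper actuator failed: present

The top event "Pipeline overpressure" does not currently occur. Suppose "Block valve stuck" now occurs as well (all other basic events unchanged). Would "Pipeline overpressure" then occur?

No

Counterfactual: set "Block valve stuck" to occurred.
Block path down [AND]: Block valve stuck=occurs, Backup relief valve is down=not → not all inputs occur → does not occur.
HIPPS stage fails [OR]: Emergency shutdown valve stuck=not, Left vent valve stuck=occurs, Lower PLC lost=occurs → at least one input occurs → occurs.
Vent line down [AND]: Reserve rupture disc is out=not, Upper actuator failed=occurs → not all inputs occur → does not occur.
Shutdown chain lost [OR]: HIPPS logic solver is inoperative=not, Forward pressure transmitter lost=occurs, Vent line down=not → at least one input occurs → occurs.
Control loop lost [AND]: Right control valve is down=not, HIPPS stage fails=occurs, Shutdown chain lost=occurs → not all inputs occur → does not occur.
Relief train fails [AND]: Control loop lost=not, Outboard block valve 2 fails=occurs, Relief valve 2 is out=occurs → not all inputs occur → does not occur.
Pipeline overpressure [OR]: Block path down=not, Relief train fails=not, Forward control valve 2 fails=not, #1 shutdown valve 2 is down=not → no input occurs → does not occur.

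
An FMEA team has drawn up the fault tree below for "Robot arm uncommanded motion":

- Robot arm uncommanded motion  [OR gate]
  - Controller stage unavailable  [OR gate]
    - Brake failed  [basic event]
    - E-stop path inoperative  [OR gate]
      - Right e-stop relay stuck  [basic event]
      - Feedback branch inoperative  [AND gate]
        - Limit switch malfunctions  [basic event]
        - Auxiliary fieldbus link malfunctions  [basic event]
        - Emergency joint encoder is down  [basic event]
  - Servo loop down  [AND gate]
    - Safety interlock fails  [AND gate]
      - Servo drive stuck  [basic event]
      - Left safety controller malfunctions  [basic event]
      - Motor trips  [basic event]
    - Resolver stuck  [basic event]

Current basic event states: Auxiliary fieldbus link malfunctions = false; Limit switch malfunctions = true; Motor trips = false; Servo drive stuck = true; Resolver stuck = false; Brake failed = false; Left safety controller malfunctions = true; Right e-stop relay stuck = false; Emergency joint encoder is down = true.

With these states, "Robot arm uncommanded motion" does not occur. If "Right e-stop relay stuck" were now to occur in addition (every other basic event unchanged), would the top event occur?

Yes

Counterfactual: set "Right e-stop relay stuck" to occurred.
Feedback branch inoperative [AND]: Limit switch malfunctions=occurs, Auxiliary fieldbus link malfunctions=not, Emergency joint encoder is down=occurs → not all inputs occur → does not occur.
E-stop path inoperative [OR]: Right e-stop relay stuck=occurs, Feedback branch inoperative=not → at least one input occurs → occurs.
Controller stage unavailable [OR]: Brake failed=not, E-stop path inoperative=occurs → at least one input occurs → occurs.
Safety interlock fails [AND]: Servo drive stuck=occurs, Left safety controller malfunctions=occurs, Motor trips=not → not all inputs occur → does not occur.
Servo loop down [AND]: Safety interlock fails=not, Resolver stuck=not → not all inputs occur → does not occur.
Robot arm uncommanded motion [OR]: Controller stage unavailable=occurs, Servo loop down=not → at least one input occurs → occurs.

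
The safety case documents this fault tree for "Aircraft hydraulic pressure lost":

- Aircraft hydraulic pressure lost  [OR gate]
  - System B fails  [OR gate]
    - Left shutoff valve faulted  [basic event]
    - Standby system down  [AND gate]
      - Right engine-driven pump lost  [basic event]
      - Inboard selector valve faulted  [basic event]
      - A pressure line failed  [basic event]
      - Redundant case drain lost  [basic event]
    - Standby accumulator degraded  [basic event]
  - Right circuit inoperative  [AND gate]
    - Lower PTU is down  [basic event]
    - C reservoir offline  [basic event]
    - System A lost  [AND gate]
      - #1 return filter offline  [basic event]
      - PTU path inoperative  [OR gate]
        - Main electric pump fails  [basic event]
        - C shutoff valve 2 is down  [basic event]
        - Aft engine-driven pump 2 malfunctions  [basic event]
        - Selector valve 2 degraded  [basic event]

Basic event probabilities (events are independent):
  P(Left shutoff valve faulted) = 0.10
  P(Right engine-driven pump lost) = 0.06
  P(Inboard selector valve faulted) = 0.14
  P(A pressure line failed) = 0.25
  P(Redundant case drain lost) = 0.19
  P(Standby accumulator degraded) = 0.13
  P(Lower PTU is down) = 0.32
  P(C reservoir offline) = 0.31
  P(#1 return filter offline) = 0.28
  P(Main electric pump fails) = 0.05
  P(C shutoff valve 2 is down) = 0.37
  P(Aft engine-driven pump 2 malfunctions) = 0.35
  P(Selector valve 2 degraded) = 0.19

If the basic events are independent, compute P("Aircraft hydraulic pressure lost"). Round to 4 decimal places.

P(Standby system down) [AND] = 0.06 × 0.14 × 0.25 × 0.19 = 0.000399
P(System B fails) [OR] = 1 − (1−0.10) × (1−0.000399) × (1−0.13) = 0.217312
P(PTU path inoperative) [OR] = 1 − (1−0.05) × (1−0.37) × (1−0.35) × (1−0.19) = 0.684890
P(System A lost) [AND] = 0.28 × 0.684890 = 0.191769
P(Right circuit inoperative) [AND] = 0.32 × 0.31 × 0.191769 = 0.019023
P(Aircraft hydraulic pressure lost) [OR] = 1 − (1−0.217312) × (1−0.019023) = 0.232201
Rounded to 4 decimal places: P(Aircraft hydraulic pressure lost) ≈ 0.2322.

0.2322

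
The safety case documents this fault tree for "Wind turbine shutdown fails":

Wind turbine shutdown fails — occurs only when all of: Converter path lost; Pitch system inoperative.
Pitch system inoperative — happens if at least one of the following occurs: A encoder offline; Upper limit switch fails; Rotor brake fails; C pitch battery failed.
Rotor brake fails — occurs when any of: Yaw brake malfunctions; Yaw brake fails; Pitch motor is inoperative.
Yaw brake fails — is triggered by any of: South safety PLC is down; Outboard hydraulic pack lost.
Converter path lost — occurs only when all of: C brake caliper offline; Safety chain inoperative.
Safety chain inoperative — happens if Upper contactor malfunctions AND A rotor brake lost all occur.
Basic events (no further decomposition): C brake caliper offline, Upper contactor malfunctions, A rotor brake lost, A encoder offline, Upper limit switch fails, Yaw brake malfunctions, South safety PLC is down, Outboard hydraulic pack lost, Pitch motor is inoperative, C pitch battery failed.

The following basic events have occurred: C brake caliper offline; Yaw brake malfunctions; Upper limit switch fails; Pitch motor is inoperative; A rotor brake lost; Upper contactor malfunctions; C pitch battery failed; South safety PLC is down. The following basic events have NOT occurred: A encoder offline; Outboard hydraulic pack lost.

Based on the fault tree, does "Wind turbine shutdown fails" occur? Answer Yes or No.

Yes

Safety chain inoperative [AND]: Upper contactor malfunctions=occurs, A rotor brake lost=occurs → all inputs occur → occurs.
Converter path lost [AND]: C brake caliper offline=occurs, Safety chain inoperative=occurs → all inputs occur → occurs.
Yaw brake fails [OR]: South safety PLC is down=occurs, Outboard hydraulic pack lost=not → at least one input occurs → occurs.
Rotor brake fails [OR]: Yaw brake malfunctions=occurs, Yaw brake fails=occurs, Pitch motor is inoperative=occurs → at least one input occurs → occurs.
Pitch system inoperative [OR]: A encoder offline=not, Upper limit switch fails=occurs, Rotor brake fails=occurs, C pitch battery failed=occurs → at least one input occurs → occurs.
Wind turbine shutdown fails [AND]: Converter path lost=occurs, Pitch system inoperative=occurs → all inputs occur → occurs.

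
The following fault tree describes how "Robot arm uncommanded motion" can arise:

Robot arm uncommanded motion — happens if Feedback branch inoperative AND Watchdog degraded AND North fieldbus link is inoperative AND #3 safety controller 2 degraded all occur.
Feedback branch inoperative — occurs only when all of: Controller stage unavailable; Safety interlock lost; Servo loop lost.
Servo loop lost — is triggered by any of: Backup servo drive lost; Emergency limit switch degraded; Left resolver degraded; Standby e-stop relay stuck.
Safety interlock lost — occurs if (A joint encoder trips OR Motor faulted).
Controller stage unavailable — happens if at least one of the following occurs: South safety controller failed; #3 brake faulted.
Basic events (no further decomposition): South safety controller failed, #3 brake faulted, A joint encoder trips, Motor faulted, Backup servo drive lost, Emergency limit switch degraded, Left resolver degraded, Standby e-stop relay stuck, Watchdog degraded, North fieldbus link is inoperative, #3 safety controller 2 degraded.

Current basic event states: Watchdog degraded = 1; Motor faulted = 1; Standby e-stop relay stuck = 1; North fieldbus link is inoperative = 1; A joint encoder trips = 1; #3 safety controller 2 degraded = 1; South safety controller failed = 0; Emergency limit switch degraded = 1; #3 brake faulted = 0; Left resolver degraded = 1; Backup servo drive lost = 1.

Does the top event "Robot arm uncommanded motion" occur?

Controller stage unavailable [OR]: South safety controller failed=not, #3 brake faulted=not → no input occurs → does not occur.
Safety interlock lost [OR]: A joint encoder trips=occurs, Motor faulted=occurs → at least one input occurs → occurs.
Servo loop lost [OR]: Backup servo drive lost=occurs, Emergency limit switch degraded=occurs, Left resolver degraded=occurs, Standby e-stop relay stuck=occurs → at least one input occurs → occurs.
Feedback branch inoperative [AND]: Controller stage unavailable=not, Safety interlock lost=occurs, Servo loop lost=occurs → not all inputs occur → does not occur.
Robot arm uncommanded motion [AND]: Feedback branch inoperative=not, Watchdog degraded=occurs, North fieldbus link is inoperative=occurs, #3 safety controller 2 degraded=occurs → not all inputs occur → does not occur.

No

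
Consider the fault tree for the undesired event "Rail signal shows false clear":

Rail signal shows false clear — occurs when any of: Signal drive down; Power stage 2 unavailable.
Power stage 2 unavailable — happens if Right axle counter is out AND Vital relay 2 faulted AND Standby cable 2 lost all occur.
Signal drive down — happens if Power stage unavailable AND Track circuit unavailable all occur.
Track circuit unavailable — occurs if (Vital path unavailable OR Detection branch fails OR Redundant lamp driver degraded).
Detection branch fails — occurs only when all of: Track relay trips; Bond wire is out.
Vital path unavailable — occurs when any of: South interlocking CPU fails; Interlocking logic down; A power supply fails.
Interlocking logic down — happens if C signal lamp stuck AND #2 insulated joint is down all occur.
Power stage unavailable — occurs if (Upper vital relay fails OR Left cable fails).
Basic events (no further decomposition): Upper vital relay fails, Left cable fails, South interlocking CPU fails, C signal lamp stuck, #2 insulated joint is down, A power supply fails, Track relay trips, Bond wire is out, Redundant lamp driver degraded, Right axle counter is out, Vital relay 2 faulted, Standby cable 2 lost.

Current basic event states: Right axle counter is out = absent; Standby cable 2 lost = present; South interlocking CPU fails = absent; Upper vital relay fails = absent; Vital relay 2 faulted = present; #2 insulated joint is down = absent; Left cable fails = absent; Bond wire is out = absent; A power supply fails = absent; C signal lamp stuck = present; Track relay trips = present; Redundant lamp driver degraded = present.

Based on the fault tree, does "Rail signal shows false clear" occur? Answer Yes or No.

No

Power stage unavailable [OR]: Upper vital relay fails=not, Left cable fails=not → no input occurs → does not occur.
Interlocking logic down [AND]: C signal lamp stuck=occurs, #2 insulated joint is down=not → not all inputs occur → does not occur.
Vital path unavailable [OR]: South interlocking CPU fails=not, Interlocking logic down=not, A power supply fails=not → no input occurs → does not occur.
Detection branch fails [AND]: Track relay trips=occurs, Bond wire is out=not → not all inputs occur → does not occur.
Track circuit unavailable [OR]: Vital path unavailable=not, Detection branch fails=not, Redundant lamp driver degraded=occurs → at least one input occurs → occurs.
Signal drive down [AND]: Power stage unavailable=not, Track circuit unavailable=occurs → not all inputs occur → does not occur.
Power stage 2 unavailable [AND]: Right axle counter is out=not, Vital relay 2 faulted=occurs, Standby cable 2 lost=occurs → not all inputs occur → does not occur.
Rail signal shows false clear [OR]: Signal drive down=not, Power stage 2 unavailable=not → no input occurs → does not occur.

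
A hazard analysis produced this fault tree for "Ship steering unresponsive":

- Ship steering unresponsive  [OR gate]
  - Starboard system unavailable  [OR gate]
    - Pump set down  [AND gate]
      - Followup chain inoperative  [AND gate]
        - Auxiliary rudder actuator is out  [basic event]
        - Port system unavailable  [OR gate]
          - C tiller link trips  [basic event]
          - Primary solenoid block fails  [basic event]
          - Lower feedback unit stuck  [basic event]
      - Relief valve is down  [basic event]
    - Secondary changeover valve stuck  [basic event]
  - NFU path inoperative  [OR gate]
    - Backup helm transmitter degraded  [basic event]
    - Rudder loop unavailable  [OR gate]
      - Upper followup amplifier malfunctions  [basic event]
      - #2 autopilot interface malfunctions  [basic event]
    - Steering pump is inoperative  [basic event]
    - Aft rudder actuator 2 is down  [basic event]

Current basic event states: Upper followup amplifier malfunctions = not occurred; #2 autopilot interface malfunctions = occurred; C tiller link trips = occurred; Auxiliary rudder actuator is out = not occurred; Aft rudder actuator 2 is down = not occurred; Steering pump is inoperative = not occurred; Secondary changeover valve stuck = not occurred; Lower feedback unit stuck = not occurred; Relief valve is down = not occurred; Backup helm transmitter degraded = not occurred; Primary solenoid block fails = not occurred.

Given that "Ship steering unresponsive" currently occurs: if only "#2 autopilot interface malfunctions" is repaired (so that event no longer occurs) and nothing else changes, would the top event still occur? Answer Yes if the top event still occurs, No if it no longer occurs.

No

Counterfactual: set "#2 autopilot interface malfunctions" to not occurred.
Port system unavailable [OR]: C tiller link trips=occurs, Primary solenoid block fails=not, Lower feedback unit stuck=not → at least one input occurs → occurs.
Followup chain inoperative [AND]: Auxiliary rudder actuator is out=not, Port system unavailable=occurs → not all inputs occur → does not occur.
Pump set down [AND]: Followup chain inoperative=not, Relief valve is down=not → not all inputs occur → does not occur.
Starboard system unavailable [OR]: Pump set down=not, Secondary changeover valve stuck=not → no input occurs → does not occur.
Rudder loop unavailable [OR]: Upper followup amplifier malfunctions=not, #2 autopilot interface malfunctions=not → no input occurs → does not occur.
NFU path inoperative [OR]: Backup helm transmitter degraded=not, Rudder loop unavailable=not, Steering pump is inoperative=not, Aft rudder actuator 2 is down=not → no input occurs → does not occur.
Ship steering unresponsive [OR]: Starboard system unavailable=not, NFU path inoperative=not → no input occurs → does not occur.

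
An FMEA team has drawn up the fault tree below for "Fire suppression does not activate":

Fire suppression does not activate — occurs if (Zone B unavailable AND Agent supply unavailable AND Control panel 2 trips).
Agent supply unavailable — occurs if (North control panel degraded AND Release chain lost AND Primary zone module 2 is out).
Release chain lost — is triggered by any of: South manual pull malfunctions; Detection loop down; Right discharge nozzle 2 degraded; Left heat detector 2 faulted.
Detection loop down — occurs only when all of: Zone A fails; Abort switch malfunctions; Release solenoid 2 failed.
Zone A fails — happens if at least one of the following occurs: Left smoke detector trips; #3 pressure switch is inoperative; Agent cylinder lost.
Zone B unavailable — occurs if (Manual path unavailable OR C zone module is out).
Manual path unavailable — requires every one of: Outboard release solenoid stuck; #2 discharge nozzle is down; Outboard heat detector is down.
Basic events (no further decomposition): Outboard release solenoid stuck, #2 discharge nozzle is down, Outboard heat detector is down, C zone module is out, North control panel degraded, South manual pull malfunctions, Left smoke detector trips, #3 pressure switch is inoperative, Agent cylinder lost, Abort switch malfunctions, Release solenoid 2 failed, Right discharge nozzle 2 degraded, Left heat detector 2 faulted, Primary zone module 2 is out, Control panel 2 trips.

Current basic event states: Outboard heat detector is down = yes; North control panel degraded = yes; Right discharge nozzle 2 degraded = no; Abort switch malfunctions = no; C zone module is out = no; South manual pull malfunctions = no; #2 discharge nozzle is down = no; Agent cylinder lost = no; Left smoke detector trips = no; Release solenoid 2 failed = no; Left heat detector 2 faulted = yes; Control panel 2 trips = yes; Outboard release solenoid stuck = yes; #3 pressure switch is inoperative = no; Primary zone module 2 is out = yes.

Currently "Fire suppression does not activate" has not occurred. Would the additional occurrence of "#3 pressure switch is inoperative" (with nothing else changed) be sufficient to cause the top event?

No

Counterfactual: set "#3 pressure switch is inoperative" to occurred.
Manual path unavailable [AND]: Outboard release solenoid stuck=occurs, #2 discharge nozzle is down=not, Outboard heat detector is down=occurs → not all inputs occur → does not occur.
Zone B unavailable [OR]: Manual path unavailable=not, C zone module is out=not → no input occurs → does not occur.
Zone A fails [OR]: Left smoke detector trips=not, #3 pressure switch is inoperative=occurs, Agent cylinder lost=not → at least one input occurs → occurs.
Detection loop down [AND]: Zone A fails=occurs, Abort switch malfunctions=not, Release solenoid 2 failed=not → not all inputs occur → does not occur.
Release chain lost [OR]: South manual pull malfunctions=not, Detection loop down=not, Right discharge nozzle 2 degraded=not, Left heat detector 2 faulted=occurs → at least one input occurs → occurs.
Agent supply unavailable [AND]: North control panel degraded=occurs, Release chain lost=occurs, Primary zone module 2 is out=occurs → all inputs occur → occurs.
Fire suppression does not activate [AND]: Zone B unavailable=not, Agent supply unavailable=occurs, Control panel 2 trips=occurs → not all inputs occur → does not occur.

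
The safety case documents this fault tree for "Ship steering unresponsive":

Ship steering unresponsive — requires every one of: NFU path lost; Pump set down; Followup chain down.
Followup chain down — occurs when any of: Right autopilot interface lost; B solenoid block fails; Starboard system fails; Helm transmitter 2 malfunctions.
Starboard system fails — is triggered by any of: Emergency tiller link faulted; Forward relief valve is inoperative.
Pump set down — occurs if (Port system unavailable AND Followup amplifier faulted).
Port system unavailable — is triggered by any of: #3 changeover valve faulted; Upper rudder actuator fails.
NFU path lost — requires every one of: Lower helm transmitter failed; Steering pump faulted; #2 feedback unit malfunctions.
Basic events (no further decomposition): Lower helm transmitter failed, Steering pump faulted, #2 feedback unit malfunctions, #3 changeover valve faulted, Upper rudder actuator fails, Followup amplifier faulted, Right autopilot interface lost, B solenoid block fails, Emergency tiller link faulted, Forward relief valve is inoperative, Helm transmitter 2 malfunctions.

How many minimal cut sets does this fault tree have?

10

NFU path lost [AND]: one cut set from each child combined → 1 × 1 × 1 = 1 cut set(s).
Port system unavailable [OR]: union of children's cut sets → 2 cut set(s).
Pump set down [AND]: one cut set from each child combined → 2 × 1 = 2 cut set(s).
Starboard system fails [OR]: union of children's cut sets → 2 cut set(s).
Followup chain down [OR]: union of children's cut sets → 5 cut set(s).
Ship steering unresponsive [AND]: one cut set from each child combined → 1 × 2 × 5 = 10 cut set(s).
Minimal cut sets: {#2 feedback unit malfunctions, #3 changeover valve faulted, Followup amplifier faulted, Lower helm transmitter failed, Right autopilot interface lost, Steering pump faulted}; {#2 feedback unit malfunctions, #3 changeover valve faulted, B solenoid block fails, Followup amplifier faulted, Lower helm transmitter failed, Steering pump faulted}; {#2 feedback unit malfunctions, #3 changeover valve faulted, Emergency tiller link faulted, Followup amplifier faulted, Lower helm transmitter failed, Steering pump faulted}; {#2 feedback unit malfunctions, #3 changeover valve faulted, Followup amplifier faulted, Forward relief valve is inoperative, Lower helm transmitter failed, Steering pump faulted}; {#2 feedback unit malfunctions, #3 changeover valve faulted, Followup amplifier faulted, Helm transmitter 2 malfunctions, Lower helm transmitter failed, Steering pump faulted}; {#2 feedback unit malfunctions, Followup amplifier faulted, Lower helm transmitter failed, Right autopilot interface lost, Steering pump faulted, Upper rudder actuator fails}; {#2 feedback unit malfunctions, B solenoid block fails, Followup amplifier faulted, Lower helm transmitter failed, Steering pump faulted, Upper rudder actuator fails}; {#2 feedback unit malfunctions, Emergency tiller link faulted, Followup amplifier faulted, Lower helm transmitter failed, Steering pump faulted, Upper rudder actuator fails}; {#2 feedback unit malfunctions, Followup amplifier faulted, Forward relief valve is inoperative, Lower helm transmitter failed, Steering pump faulted, Upper rudder actuator fails}; {#2 feedback unit malfunctions, Followup amplifier faulted, Helm transmitter 2 malfunctions, Lower helm transmitter failed, Steering pump faulted, Upper rudder actuator fails}.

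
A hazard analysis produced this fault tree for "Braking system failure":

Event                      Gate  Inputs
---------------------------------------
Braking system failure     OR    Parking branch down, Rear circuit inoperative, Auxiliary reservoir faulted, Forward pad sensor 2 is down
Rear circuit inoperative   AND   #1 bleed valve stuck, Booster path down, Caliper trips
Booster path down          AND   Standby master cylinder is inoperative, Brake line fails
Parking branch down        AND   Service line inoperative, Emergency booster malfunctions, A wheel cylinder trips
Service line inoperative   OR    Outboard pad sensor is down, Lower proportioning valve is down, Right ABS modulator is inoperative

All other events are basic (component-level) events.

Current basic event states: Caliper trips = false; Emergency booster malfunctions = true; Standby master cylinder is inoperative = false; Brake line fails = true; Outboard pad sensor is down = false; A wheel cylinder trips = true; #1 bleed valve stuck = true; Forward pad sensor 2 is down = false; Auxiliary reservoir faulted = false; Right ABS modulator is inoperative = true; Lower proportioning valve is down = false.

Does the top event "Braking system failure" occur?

Yes

Service line inoperative [OR]: Outboard pad sensor is down=not, Lower proportioning valve is down=not, Right ABS modulator is inoperative=occurs → at least one input occurs → occurs.
Parking branch down [AND]: Service line inoperative=occurs, Emergency booster malfunctions=occurs, A wheel cylinder trips=occurs → all inputs occur → occurs.
Booster path down [AND]: Standby master cylinder is inoperative=not, Brake line fails=occurs → not all inputs occur → does not occur.
Rear circuit inoperative [AND]: #1 bleed valve stuck=occurs, Booster path down=not, Caliper trips=not → not all inputs occur → does not occur.
Braking system failure [OR]: Parking branch down=occurs, Rear circuit inoperative=not, Auxiliary reservoir faulted=not, Forward pad sensor 2 is down=not → at least one input occurs → occurs.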